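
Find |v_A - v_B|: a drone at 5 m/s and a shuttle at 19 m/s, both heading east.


Given: v_A = 5 m/s east, v_B = 19 m/s east
Both move in the same direction; relative speed = |v_A - v_B|
|5 - 19| = |-14|
= 14 m/s

14 m/s


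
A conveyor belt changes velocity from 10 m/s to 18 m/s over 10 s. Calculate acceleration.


Given: initial velocity v0 = 10 m/s, final velocity v = 18 m/s, time t = 10 s
Using a = (v - v0) / t
a = (18 - 10) / 10
a = 8 / 10
a = 4/5 m/s^2

4/5 m/s^2


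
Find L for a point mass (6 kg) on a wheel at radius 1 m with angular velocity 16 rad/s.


Given: m = 6 kg, r = 1 m, omega = 16 rad/s
For a point mass: I = m*r^2
I = 6*1^2 = 6*1 = 6
L = I*omega = 6*16
L = 96 kg*m^2/s

96 kg*m^2/s


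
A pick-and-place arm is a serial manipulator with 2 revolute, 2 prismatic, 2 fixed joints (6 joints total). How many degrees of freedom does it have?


Given: serial robot with 2 revolute, 2 prismatic, 2 fixed joints
DOF contribution per joint type: revolute=1, prismatic=1, spherical=3, fixed=0
DOF = 2*1 + 2*1 + 2*0
DOF = 4

4


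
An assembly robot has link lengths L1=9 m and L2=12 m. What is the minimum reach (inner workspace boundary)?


Given: L1 = 9 m, L2 = 12 m
For a 2-link planar arm, min reach = |L1 - L2| (second link folded back)
Min reach = |9 - 12|
Min reach = 3 m

3 m


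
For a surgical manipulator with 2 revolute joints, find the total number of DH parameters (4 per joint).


Given: 2 joints, 4 DH parameters per joint (d, theta, a, alpha)
Total DH parameters = number_of_joints * 4
Total = 2 * 4
Total = 8

8


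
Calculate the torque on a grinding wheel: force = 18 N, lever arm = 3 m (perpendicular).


Given: F = 18 N, r = 3 m, angle = 90 deg (perpendicular)
Using tau = F * r * sin(90)
sin(90) = 1
tau = 18 * 3 * 1
tau = 54 Nm

54 Nm


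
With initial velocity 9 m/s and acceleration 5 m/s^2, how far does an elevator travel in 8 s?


Given: v0 = 9 m/s, a = 5 m/s^2, t = 8 s
Using s = v0*t + (1/2)*a*t^2
s = 9*8 + (1/2)*5*8^2
s = 72 + (1/2)*320
s = 72 + 160
s = 232

232 m


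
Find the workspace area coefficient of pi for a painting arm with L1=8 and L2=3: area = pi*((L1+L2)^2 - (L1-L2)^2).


Given: L1 = 8, L2 = 3
(L1+L2)^2 = (11)^2 = 121
(L1-L2)^2 = (5)^2 = 25
Difference = 121 - 25 = 96
This equals 4*L1*L2 = 4*8*3 = 96
Workspace area = 96*pi

96


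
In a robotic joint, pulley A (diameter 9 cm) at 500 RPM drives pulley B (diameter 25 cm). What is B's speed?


Given: D1 = 9 cm, w1 = 500 RPM, D2 = 25 cm
Using D1*w1 = D2*w2
w2 = D1*w1 / D2
w2 = 9*500 / 25
w2 = 4500 / 25
w2 = 180 RPM

180 RPM


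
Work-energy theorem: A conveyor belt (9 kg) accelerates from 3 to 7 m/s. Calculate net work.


Given: m = 9 kg, v0 = 3 m/s, v = 7 m/s
Using W = (1/2)*m*(v^2 - v0^2)
v^2 = 7^2 = 49
v0^2 = 3^2 = 9
v^2 - v0^2 = 49 - 9 = 40
W = (1/2)*9*40 = 180 J

180 J


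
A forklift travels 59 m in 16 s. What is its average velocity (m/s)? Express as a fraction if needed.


Given: distance d = 59 m, time t = 16 s
Using v = d / t
v = 59 / 16
v = 59/16 m/s

59/16 m/s


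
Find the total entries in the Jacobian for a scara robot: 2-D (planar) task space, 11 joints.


Given: task space dimension = 2, joints = 11
Jacobian is a 2 x 11 matrix
Total entries = rows * columns
Total = 2 * 11
Total = 22

22


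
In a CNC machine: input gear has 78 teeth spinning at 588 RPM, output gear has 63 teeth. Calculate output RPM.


Given: N1 = 78 teeth, w1 = 588 RPM, N2 = 63 teeth
Using N1*w1 = N2*w2
w2 = N1*w1 / N2
w2 = 78*588 / 63
w2 = 45864 / 63
w2 = 728 RPM

728 RPM


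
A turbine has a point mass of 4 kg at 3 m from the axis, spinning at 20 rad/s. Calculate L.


Given: m = 4 kg, r = 3 m, omega = 20 rad/s
For a point mass: I = m*r^2
I = 4*3^2 = 4*9 = 36
L = I*omega = 36*20
L = 720 kg*m^2/s

720 kg*m^2/s


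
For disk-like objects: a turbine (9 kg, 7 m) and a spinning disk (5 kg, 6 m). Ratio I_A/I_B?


Given: M1=9 kg, R1=7 m, M2=5 kg, R2=6 m
For a disk: I = (1/2)*M*R^2, so I_A/I_B = (M1*R1^2)/(M2*R2^2)
M1*R1^2 = 9*49 = 441
M2*R2^2 = 5*36 = 180
I_A/I_B = 441/180 = 49/20

49/20


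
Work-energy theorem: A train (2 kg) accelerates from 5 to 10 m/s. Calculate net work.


Given: m = 2 kg, v0 = 5 m/s, v = 10 m/s
Using W = (1/2)*m*(v^2 - v0^2)
v^2 = 10^2 = 100
v0^2 = 5^2 = 25
v^2 - v0^2 = 100 - 25 = 75
W = (1/2)*2*75 = 75 J

75 J


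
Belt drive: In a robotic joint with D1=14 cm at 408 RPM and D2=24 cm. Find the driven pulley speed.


Given: D1 = 14 cm, w1 = 408 RPM, D2 = 24 cm
Using D1*w1 = D2*w2
w2 = D1*w1 / D2
w2 = 14*408 / 24
w2 = 5712 / 24
w2 = 238 RPM

238 RPM


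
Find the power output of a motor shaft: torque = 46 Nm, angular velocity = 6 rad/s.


Given: tau = 46 Nm, omega = 6 rad/s
Using P = tau * omega
P = 46 * 6
P = 276 W

276 W


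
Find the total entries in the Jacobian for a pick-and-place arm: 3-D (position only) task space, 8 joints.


Given: task space dimension = 3, joints = 8
Jacobian is a 3 x 8 matrix
Total entries = rows * columns
Total = 3 * 8
Total = 24

24


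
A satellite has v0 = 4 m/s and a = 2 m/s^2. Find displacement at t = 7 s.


Given: v0 = 4 m/s, a = 2 m/s^2, t = 7 s
Using s = v0*t + (1/2)*a*t^2
s = 4*7 + (1/2)*2*7^2
s = 28 + (1/2)*98
s = 28 + 49
s = 77

77 m


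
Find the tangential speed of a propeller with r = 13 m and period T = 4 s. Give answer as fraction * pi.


Given: radius r = 13 m, period T = 4 s
Using v = 2*pi*r / T
v = 2*pi*13 / 4
v = 26*pi / 4
v = 13/2*pi m/s

13/2*pi m/s


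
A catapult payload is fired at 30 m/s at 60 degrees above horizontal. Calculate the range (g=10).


Given: v0 = 30 m/s, theta = 60 deg, g = 10 m/s^2
sin(2*60) = sin(120) = sqrt(3)/2
Using R = v0^2 * sin(2*theta) / g
R = 30^2 * (sqrt(3)/2) / 10
R = 900 * sqrt(3) / 20
R = 45*sqrt(3) m

45*sqrt(3) m


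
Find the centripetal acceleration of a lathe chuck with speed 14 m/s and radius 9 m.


Given: v = 14 m/s, r = 9 m
Using a_c = v^2 / r
a_c = 14^2 / 9
a_c = 196 / 9
a_c = 196/9 m/s^2

196/9 m/s^2


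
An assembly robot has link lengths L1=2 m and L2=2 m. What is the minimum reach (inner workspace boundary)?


Given: L1 = 2 m, L2 = 2 m
For a 2-link planar arm, min reach = |L1 - L2| (second link folded back)
Min reach = |2 - 2|
Min reach = 0 m

0 m


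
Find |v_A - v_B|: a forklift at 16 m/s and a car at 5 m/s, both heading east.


Given: v_A = 16 m/s east, v_B = 5 m/s east
Both move in the same direction; relative speed = |v_A - v_B|
|16 - 5| = |11|
= 11 m/s

11 m/s


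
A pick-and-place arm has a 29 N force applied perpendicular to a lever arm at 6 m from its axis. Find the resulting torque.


Given: F = 29 N, r = 6 m, angle = 90 deg (perpendicular)
Using tau = F * r * sin(90)
sin(90) = 1
tau = 29 * 6 * 1
tau = 174 Nm

174 Nm


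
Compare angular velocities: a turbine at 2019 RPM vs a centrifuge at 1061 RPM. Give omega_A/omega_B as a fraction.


Given: RPM_A = 2019, RPM_B = 1061
omega = 2*pi*RPM/60, so omega_A/omega_B = RPM_A / RPM_B
omega_A/omega_B = 2019 / 1061
omega_A/omega_B = 2019/1061

2019/1061


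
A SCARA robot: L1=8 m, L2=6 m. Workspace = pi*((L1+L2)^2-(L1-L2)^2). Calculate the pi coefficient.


Given: L1 = 8, L2 = 6
(L1+L2)^2 = (14)^2 = 196
(L1-L2)^2 = (2)^2 = 4
Difference = 196 - 4 = 192
This equals 4*L1*L2 = 4*8*6 = 192
Workspace area = 192*pi

192


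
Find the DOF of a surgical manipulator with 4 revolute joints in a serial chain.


Given: serial robot with 4 revolute joints
DOF contribution per joint type: revolute=1, prismatic=1, spherical=3, fixed=0
DOF = 4*1
DOF = 4

4


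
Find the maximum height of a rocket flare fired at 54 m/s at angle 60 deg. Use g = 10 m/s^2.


Given: v0 = 54 m/s, theta = 60 deg, g = 10 m/s^2
sin^2(60) = 3/4
Using H = v0^2 * sin^2(theta) / (2*g)
H = 54^2 * 3/4 / (2*10)
H = 2916 * 3/4 / 20
H = 2187 / 20
H = 2187/20 m

2187/20 m


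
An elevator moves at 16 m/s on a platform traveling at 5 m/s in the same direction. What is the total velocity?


Given: object velocity = 16 m/s, platform velocity = 5 m/s (same direction)
Using classical velocity addition: v_total = v_object + v_platform
v_total = 16 + 5
v_total = 21 m/s

21 m/s


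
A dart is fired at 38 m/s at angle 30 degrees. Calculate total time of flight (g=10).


Given: v0 = 38 m/s, theta = 30 deg, g = 10 m/s^2
sin(30) = 1/2
Using T = 2*v0*sin(theta) / g
T = 2*38*1/2 / 10
T = 38 / 10
T = 19/5 s

19/5 s


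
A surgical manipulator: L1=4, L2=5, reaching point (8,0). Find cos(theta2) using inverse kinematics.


Given: L1 = 4, L2 = 5, target (x, y) = (8, 0)
Using cos(theta2) = (x^2 + y^2 - L1^2 - L2^2) / (2*L1*L2)
x^2 + y^2 = 8^2 + 0 = 64
L1^2 + L2^2 = 16 + 25 = 41
Numerator = 64 - 41 = 23
Denominator = 2*4*5 = 40
cos(theta2) = 23/40 = 23/40

23/40


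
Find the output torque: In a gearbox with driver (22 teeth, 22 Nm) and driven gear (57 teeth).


Given: N1 = 22, N2 = 57, T1 = 22 Nm
Using T2/T1 = N2/N1
T2 = T1 * N2 / N1
T2 = 22 * 57 / 22
T2 = 1254 / 22
T2 = 57 Nm

57 Nm


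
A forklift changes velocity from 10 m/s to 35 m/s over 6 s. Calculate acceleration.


Given: initial velocity v0 = 10 m/s, final velocity v = 35 m/s, time t = 6 s
Using a = (v - v0) / t
a = (35 - 10) / 6
a = 25 / 6
a = 25/6 m/s^2

25/6 m/s^2


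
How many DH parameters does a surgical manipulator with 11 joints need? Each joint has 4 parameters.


Given: 11 joints, 4 DH parameters per joint (d, theta, a, alpha)
Total DH parameters = number_of_joints * 4
Total = 11 * 4
Total = 44

44


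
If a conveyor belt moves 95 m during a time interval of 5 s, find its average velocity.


Given: distance d = 95 m, time t = 5 s
Using v = d / t
v = 95 / 5
v = 19 m/s

19 m/s


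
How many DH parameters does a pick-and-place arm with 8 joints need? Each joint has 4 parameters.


Given: 8 joints, 4 DH parameters per joint (d, theta, a, alpha)
Total DH parameters = number_of_joints * 4
Total = 8 * 4
Total = 32

32


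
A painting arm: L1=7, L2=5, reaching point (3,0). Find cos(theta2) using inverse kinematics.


Given: L1 = 7, L2 = 5, target (x, y) = (3, 0)
Using cos(theta2) = (x^2 + y^2 - L1^2 - L2^2) / (2*L1*L2)
x^2 + y^2 = 3^2 + 0 = 9
L1^2 + L2^2 = 49 + 25 = 74
Numerator = 9 - 74 = -65
Denominator = 2*7*5 = 70
cos(theta2) = -65/70 = -13/14

-13/14


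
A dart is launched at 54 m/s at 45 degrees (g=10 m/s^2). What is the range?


Given: v0 = 54 m/s, theta = 45 deg, g = 10 m/s^2
sin(2*45) = sin(90) = 1
Using R = v0^2 * sin(2*theta) / g
R = 54^2 * 1 / 10
R = 2916 / 10
R = 1458/5 m

1458/5 m


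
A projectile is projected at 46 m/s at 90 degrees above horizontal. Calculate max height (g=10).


Given: v0 = 46 m/s, theta = 90 deg, g = 10 m/s^2
sin^2(90) = 1
Using H = v0^2 * sin^2(theta) / (2*g)
H = 46^2 * 1 / (2*10)
H = 2116 * 1 / 20
H = 2116 / 20
H = 529/5 m

529/5 m


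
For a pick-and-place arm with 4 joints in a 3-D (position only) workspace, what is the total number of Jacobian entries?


Given: task space dimension = 3, joints = 4
Jacobian is a 3 x 4 matrix
Total entries = rows * columns
Total = 3 * 4
Total = 12

12


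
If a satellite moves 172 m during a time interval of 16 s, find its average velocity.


Given: distance d = 172 m, time t = 16 s
Using v = d / t
v = 172 / 16
v = 43/4 m/s

43/4 m/s


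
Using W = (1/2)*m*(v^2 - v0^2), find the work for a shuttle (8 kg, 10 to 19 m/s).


Given: m = 8 kg, v0 = 10 m/s, v = 19 m/s
Using W = (1/2)*m*(v^2 - v0^2)
v^2 = 19^2 = 361
v0^2 = 10^2 = 100
v^2 - v0^2 = 361 - 100 = 261
W = (1/2)*8*261 = 1044 J

1044 J


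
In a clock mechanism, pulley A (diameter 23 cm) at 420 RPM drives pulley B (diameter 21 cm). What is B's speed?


Given: D1 = 23 cm, w1 = 420 RPM, D2 = 21 cm
Using D1*w1 = D2*w2
w2 = D1*w1 / D2
w2 = 23*420 / 21
w2 = 9660 / 21
w2 = 460 RPM

460 RPM


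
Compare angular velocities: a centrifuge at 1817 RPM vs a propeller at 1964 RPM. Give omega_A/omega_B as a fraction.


Given: RPM_A = 1817, RPM_B = 1964
omega = 2*pi*RPM/60, so omega_A/omega_B = RPM_A / RPM_B
omega_A/omega_B = 1817 / 1964
omega_A/omega_B = 1817/1964

1817/1964


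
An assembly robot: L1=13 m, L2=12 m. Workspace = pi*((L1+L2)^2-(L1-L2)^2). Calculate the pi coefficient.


Given: L1 = 13, L2 = 12
(L1+L2)^2 = (25)^2 = 625
(L1-L2)^2 = (1)^2 = 1
Difference = 625 - 1 = 624
This equals 4*L1*L2 = 4*13*12 = 624
Workspace area = 624*pi

624


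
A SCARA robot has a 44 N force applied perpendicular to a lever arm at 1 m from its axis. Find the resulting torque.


Given: F = 44 N, r = 1 m, angle = 90 deg (perpendicular)
Using tau = F * r * sin(90)
sin(90) = 1
tau = 44 * 1 * 1
tau = 44 Nm

44 Nm


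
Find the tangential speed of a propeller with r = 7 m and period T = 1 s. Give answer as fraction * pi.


Given: radius r = 7 m, period T = 1 s
Using v = 2*pi*r / T
v = 2*pi*7 / 1
v = 14*pi / 1
v = 14*pi m/s

14*pi m/s


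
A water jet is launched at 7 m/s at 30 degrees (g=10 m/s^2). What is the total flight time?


Given: v0 = 7 m/s, theta = 30 deg, g = 10 m/s^2
sin(30) = 1/2
Using T = 2*v0*sin(theta) / g
T = 2*7*1/2 / 10
T = 7 / 10
T = 7/10 s

7/10 s


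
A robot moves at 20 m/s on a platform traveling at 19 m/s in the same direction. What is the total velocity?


Given: object velocity = 20 m/s, platform velocity = 19 m/s (same direction)
Using classical velocity addition: v_total = v_object + v_platform
v_total = 20 + 19
v_total = 39 m/s

39 m/s


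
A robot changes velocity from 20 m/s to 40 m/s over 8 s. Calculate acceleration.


Given: initial velocity v0 = 20 m/s, final velocity v = 40 m/s, time t = 8 s
Using a = (v - v0) / t
a = (40 - 20) / 8
a = 20 / 8
a = 5/2 m/s^2

5/2 m/s^2


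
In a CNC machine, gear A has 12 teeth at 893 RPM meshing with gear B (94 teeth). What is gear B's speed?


Given: N1 = 12 teeth, w1 = 893 RPM, N2 = 94 teeth
Using N1*w1 = N2*w2
w2 = N1*w1 / N2
w2 = 12*893 / 94
w2 = 10716 / 94
w2 = 114 RPM

114 RPM


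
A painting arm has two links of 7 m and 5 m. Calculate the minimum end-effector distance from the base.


Given: L1 = 7 m, L2 = 5 m
For a 2-link planar arm, min reach = |L1 - L2| (second link folded back)
Min reach = |7 - 5|
Min reach = 2 m

2 m


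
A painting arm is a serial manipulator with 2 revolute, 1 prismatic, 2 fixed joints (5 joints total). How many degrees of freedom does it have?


Given: serial robot with 2 revolute, 1 prismatic, 2 fixed joints
DOF contribution per joint type: revolute=1, prismatic=1, spherical=3, fixed=0
DOF = 2*1 + 1*1 + 2*0
DOF = 3

3


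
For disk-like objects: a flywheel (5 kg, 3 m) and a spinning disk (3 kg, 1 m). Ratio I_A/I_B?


Given: M1=5 kg, R1=3 m, M2=3 kg, R2=1 m
For a disk: I = (1/2)*M*R^2, so I_A/I_B = (M1*R1^2)/(M2*R2^2)
M1*R1^2 = 5*9 = 45
M2*R2^2 = 3*1 = 3
I_A/I_B = 45/3 = 15

15


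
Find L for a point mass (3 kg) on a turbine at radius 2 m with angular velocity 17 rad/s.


Given: m = 3 kg, r = 2 m, omega = 17 rad/s
For a point mass: I = m*r^2
I = 3*2^2 = 3*4 = 12
L = I*omega = 12*17
L = 204 kg*m^2/s

204 kg*m^2/s


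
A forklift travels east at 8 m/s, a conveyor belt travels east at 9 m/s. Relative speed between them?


Given: v_A = 8 m/s east, v_B = 9 m/s east
Both move in the same direction; relative speed = |v_A - v_B|
|8 - 9| = |-1|
= 1 m/s

1 m/s


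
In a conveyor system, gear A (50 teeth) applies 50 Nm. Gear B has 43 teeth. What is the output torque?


Given: N1 = 50, N2 = 43, T1 = 50 Nm
Using T2/T1 = N2/N1
T2 = T1 * N2 / N1
T2 = 50 * 43 / 50
T2 = 2150 / 50
T2 = 43 Nm

43 Nm


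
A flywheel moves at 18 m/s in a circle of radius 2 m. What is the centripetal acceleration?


Given: v = 18 m/s, r = 2 m
Using a_c = v^2 / r
a_c = 18^2 / 2
a_c = 324 / 2
a_c = 162 m/s^2

162 m/s^2


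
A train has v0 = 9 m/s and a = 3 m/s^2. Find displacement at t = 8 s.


Given: v0 = 9 m/s, a = 3 m/s^2, t = 8 s
Using s = v0*t + (1/2)*a*t^2
s = 9*8 + (1/2)*3*8^2
s = 72 + (1/2)*192
s = 72 + 96
s = 168

168 m


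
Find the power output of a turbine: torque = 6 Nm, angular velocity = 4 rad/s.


Given: tau = 6 Nm, omega = 4 rad/s
Using P = tau * omega
P = 6 * 4
P = 24 W

24 W


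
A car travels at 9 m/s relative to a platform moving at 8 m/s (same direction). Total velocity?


Given: object velocity = 9 m/s, platform velocity = 8 m/s (same direction)
Using classical velocity addition: v_total = v_object + v_platform
v_total = 9 + 8
v_total = 17 m/s

17 m/s


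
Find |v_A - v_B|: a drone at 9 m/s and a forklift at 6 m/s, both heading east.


Given: v_A = 9 m/s east, v_B = 6 m/s east
Both move in the same direction; relative speed = |v_A - v_B|
|9 - 6| = |3|
= 3 m/s

3 m/s


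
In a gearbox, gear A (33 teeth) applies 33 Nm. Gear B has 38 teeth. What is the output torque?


Given: N1 = 33, N2 = 38, T1 = 33 Nm
Using T2/T1 = N2/N1
T2 = T1 * N2 / N1
T2 = 33 * 38 / 33
T2 = 1254 / 33
T2 = 38 Nm

38 Nm


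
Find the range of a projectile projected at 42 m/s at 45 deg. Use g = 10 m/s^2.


Given: v0 = 42 m/s, theta = 45 deg, g = 10 m/s^2
sin(2*45) = sin(90) = 1
Using R = v0^2 * sin(2*theta) / g
R = 42^2 * 1 / 10
R = 1764 / 10
R = 882/5 m

882/5 m


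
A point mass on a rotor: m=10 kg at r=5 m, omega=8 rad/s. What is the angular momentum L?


Given: m = 10 kg, r = 5 m, omega = 8 rad/s
For a point mass: I = m*r^2
I = 10*5^2 = 10*25 = 250
L = I*omega = 250*8
L = 2000 kg*m^2/s

2000 kg*m^2/s


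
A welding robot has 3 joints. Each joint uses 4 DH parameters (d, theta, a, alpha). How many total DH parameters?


Given: 3 joints, 4 DH parameters per joint (d, theta, a, alpha)
Total DH parameters = number_of_joints * 4
Total = 3 * 4
Total = 12

12


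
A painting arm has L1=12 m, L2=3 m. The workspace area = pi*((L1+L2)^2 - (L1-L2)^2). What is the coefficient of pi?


Given: L1 = 12, L2 = 3
(L1+L2)^2 = (15)^2 = 225
(L1-L2)^2 = (9)^2 = 81
Difference = 225 - 81 = 144
This equals 4*L1*L2 = 4*12*3 = 144
Workspace area = 144*pi

144


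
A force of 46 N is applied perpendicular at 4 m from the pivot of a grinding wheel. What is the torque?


Given: F = 46 N, r = 4 m, angle = 90 deg (perpendicular)
Using tau = F * r * sin(90)
sin(90) = 1
tau = 46 * 4 * 1
tau = 184 Nm

184 Nm


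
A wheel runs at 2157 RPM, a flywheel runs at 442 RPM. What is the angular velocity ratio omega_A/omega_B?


Given: RPM_A = 2157, RPM_B = 442
omega = 2*pi*RPM/60, so omega_A/omega_B = RPM_A / RPM_B
omega_A/omega_B = 2157 / 442
omega_A/omega_B = 2157/442

2157/442


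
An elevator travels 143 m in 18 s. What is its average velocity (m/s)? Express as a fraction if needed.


Given: distance d = 143 m, time t = 18 s
Using v = d / t
v = 143 / 18
v = 143/18 m/s

143/18 m/s


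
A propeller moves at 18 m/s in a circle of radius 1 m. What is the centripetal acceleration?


Given: v = 18 m/s, r = 1 m
Using a_c = v^2 / r
a_c = 18^2 / 1
a_c = 324 / 1
a_c = 324 m/s^2

324 m/s^2


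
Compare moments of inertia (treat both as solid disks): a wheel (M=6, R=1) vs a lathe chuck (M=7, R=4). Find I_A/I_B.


Given: M1=6 kg, R1=1 m, M2=7 kg, R2=4 m
For a disk: I = (1/2)*M*R^2, so I_A/I_B = (M1*R1^2)/(M2*R2^2)
M1*R1^2 = 6*1 = 6
M2*R2^2 = 7*16 = 112
I_A/I_B = 6/112 = 3/56

3/56


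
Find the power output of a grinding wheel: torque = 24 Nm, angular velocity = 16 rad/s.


Given: tau = 24 Nm, omega = 16 rad/s
Using P = tau * omega
P = 24 * 16
P = 384 W

384 W


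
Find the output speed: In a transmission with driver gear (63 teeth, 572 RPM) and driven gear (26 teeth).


Given: N1 = 63 teeth, w1 = 572 RPM, N2 = 26 teeth
Using N1*w1 = N2*w2
w2 = N1*w1 / N2
w2 = 63*572 / 26
w2 = 36036 / 26
w2 = 1386 RPM

1386 RPM


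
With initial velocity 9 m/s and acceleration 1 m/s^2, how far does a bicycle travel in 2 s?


Given: v0 = 9 m/s, a = 1 m/s^2, t = 2 s
Using s = v0*t + (1/2)*a*t^2
s = 9*2 + (1/2)*1*2^2
s = 18 + (1/2)*4
s = 18 + 2
s = 20

20 m


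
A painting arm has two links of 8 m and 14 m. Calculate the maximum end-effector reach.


Given: L1 = 8 m, L2 = 14 m
For a 2-link planar arm, max reach = L1 + L2 (fully extended)
Max reach = 8 + 14
Max reach = 22 m

22 m


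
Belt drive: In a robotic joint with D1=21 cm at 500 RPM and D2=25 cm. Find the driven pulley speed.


Given: D1 = 21 cm, w1 = 500 RPM, D2 = 25 cm
Using D1*w1 = D2*w2
w2 = D1*w1 / D2
w2 = 21*500 / 25
w2 = 10500 / 25
w2 = 420 RPM

420 RPM


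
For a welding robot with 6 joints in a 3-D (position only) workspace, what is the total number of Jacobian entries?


Given: task space dimension = 3, joints = 6
Jacobian is a 3 x 6 matrix
Total entries = rows * columns
Total = 3 * 6
Total = 18

18


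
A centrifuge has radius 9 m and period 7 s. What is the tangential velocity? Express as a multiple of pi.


Given: radius r = 9 m, period T = 7 s
Using v = 2*pi*r / T
v = 2*pi*9 / 7
v = 18*pi / 7
v = 18/7*pi m/s

18/7*pi m/s


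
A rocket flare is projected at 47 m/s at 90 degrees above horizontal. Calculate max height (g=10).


Given: v0 = 47 m/s, theta = 90 deg, g = 10 m/s^2
sin^2(90) = 1
Using H = v0^2 * sin^2(theta) / (2*g)
H = 47^2 * 1 / (2*10)
H = 2209 * 1 / 20
H = 2209 / 20
H = 2209/20 m

2209/20 m


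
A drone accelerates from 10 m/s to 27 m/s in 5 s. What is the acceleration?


Given: initial velocity v0 = 10 m/s, final velocity v = 27 m/s, time t = 5 s
Using a = (v - v0) / t
a = (27 - 10) / 5
a = 17 / 5
a = 17/5 m/s^2

17/5 m/s^2


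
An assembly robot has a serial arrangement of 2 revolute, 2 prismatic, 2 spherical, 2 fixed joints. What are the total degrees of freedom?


Given: serial robot with 2 revolute, 2 prismatic, 2 spherical, 2 fixed joints
DOF contribution per joint type: revolute=1, prismatic=1, spherical=3, fixed=0
DOF = 2*1 + 2*1 + 2*3 + 2*0
DOF = 10

10


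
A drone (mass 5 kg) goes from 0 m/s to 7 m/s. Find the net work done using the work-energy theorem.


Given: m = 5 kg, v0 = 0 m/s, v = 7 m/s
Using W = (1/2)*m*(v^2 - v0^2)
v^2 = 7^2 = 49
v0^2 = 0^2 = 0
v^2 - v0^2 = 49 - 0 = 49
W = (1/2)*5*49 = 245/2 J

245/2 J


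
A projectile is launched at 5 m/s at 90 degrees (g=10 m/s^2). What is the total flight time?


Given: v0 = 5 m/s, theta = 90 deg, g = 10 m/s^2
sin(90) = 1
Using T = 2*v0*sin(theta) / g
T = 2*5*1 / 10
T = 10 / 10
T = 1 s

1 s


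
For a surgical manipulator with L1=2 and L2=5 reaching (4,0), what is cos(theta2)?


Given: L1 = 2, L2 = 5, target (x, y) = (4, 0)
Using cos(theta2) = (x^2 + y^2 - L1^2 - L2^2) / (2*L1*L2)
x^2 + y^2 = 4^2 + 0 = 16
L1^2 + L2^2 = 4 + 25 = 29
Numerator = 16 - 29 = -13
Denominator = 2*2*5 = 20
cos(theta2) = -13/20 = -13/20

-13/20


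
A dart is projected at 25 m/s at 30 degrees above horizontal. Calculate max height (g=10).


Given: v0 = 25 m/s, theta = 30 deg, g = 10 m/s^2
sin^2(30) = 1/4
Using H = v0^2 * sin^2(theta) / (2*g)
H = 25^2 * 1/4 / (2*10)
H = 625 * 1/4 / 20
H = 625/4 / 20
H = 125/16 m

125/16 m


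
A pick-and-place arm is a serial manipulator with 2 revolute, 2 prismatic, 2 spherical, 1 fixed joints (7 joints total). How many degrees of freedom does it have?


Given: serial robot with 2 revolute, 2 prismatic, 2 spherical, 1 fixed joints
DOF contribution per joint type: revolute=1, prismatic=1, spherical=3, fixed=0
DOF = 2*1 + 2*1 + 2*3 + 1*0
DOF = 10

10


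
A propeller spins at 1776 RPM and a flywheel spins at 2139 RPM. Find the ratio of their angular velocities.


Given: RPM_A = 1776, RPM_B = 2139
omega = 2*pi*RPM/60, so omega_A/omega_B = RPM_A / RPM_B
omega_A/omega_B = 1776 / 2139
omega_A/omega_B = 592/713

592/713


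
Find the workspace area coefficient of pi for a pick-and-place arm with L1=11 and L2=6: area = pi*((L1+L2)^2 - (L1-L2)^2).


Given: L1 = 11, L2 = 6
(L1+L2)^2 = (17)^2 = 289
(L1-L2)^2 = (5)^2 = 25
Difference = 289 - 25 = 264
This equals 4*L1*L2 = 4*11*6 = 264
Workspace area = 264*pi

264


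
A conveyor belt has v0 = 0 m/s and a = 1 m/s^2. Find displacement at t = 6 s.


Given: v0 = 0 m/s, a = 1 m/s^2, t = 6 s
Using s = v0*t + (1/2)*a*t^2
s = 0*6 + (1/2)*1*6^2
s = 0 + (1/2)*36
s = 0 + 18
s = 18

18 m


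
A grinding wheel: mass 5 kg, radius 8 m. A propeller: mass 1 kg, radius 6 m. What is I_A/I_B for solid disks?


Given: M1=5 kg, R1=8 m, M2=1 kg, R2=6 m
For a disk: I = (1/2)*M*R^2, so I_A/I_B = (M1*R1^2)/(M2*R2^2)
M1*R1^2 = 5*64 = 320
M2*R2^2 = 1*36 = 36
I_A/I_B = 320/36 = 80/9

80/9


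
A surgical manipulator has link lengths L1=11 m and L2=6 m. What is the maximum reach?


Given: L1 = 11 m, L2 = 6 m
For a 2-link planar arm, max reach = L1 + L2 (fully extended)
Max reach = 11 + 6
Max reach = 17 m

17 m


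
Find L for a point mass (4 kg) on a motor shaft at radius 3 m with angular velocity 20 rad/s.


Given: m = 4 kg, r = 3 m, omega = 20 rad/s
For a point mass: I = m*r^2
I = 4*3^2 = 4*9 = 36
L = I*omega = 36*20
L = 720 kg*m^2/s

720 kg*m^2/s


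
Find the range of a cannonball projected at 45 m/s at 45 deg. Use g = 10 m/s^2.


Given: v0 = 45 m/s, theta = 45 deg, g = 10 m/s^2
sin(2*45) = sin(90) = 1
Using R = v0^2 * sin(2*theta) / g
R = 45^2 * 1 / 10
R = 2025 / 10
R = 405/2 m

405/2 m


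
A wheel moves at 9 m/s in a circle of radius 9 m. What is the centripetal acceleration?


Given: v = 9 m/s, r = 9 m
Using a_c = v^2 / r
a_c = 9^2 / 9
a_c = 81 / 9
a_c = 9 m/s^2

9 m/s^2


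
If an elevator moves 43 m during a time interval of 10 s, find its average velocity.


Given: distance d = 43 m, time t = 10 s
Using v = d / t
v = 43 / 10
v = 43/10 m/s

43/10 m/s


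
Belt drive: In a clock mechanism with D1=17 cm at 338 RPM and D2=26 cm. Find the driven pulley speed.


Given: D1 = 17 cm, w1 = 338 RPM, D2 = 26 cm
Using D1*w1 = D2*w2
w2 = D1*w1 / D2
w2 = 17*338 / 26
w2 = 5746 / 26
w2 = 221 RPM

221 RPM


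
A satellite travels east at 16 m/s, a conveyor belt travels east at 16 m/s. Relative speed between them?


Given: v_A = 16 m/s east, v_B = 16 m/s east
Both move in the same direction; relative speed = |v_A - v_B|
|16 - 16| = |0|
= 0 m/s

0 m/s


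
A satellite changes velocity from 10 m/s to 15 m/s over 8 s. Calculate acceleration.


Given: initial velocity v0 = 10 m/s, final velocity v = 15 m/s, time t = 8 s
Using a = (v - v0) / t
a = (15 - 10) / 8
a = 5 / 8
a = 5/8 m/s^2

5/8 m/s^2


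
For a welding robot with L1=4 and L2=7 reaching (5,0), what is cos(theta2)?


Given: L1 = 4, L2 = 7, target (x, y) = (5, 0)
Using cos(theta2) = (x^2 + y^2 - L1^2 - L2^2) / (2*L1*L2)
x^2 + y^2 = 5^2 + 0 = 25
L1^2 + L2^2 = 16 + 49 = 65
Numerator = 25 - 65 = -40
Denominator = 2*4*7 = 56
cos(theta2) = -40/56 = -5/7

-5/7


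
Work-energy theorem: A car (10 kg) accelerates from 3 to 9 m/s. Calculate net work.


Given: m = 10 kg, v0 = 3 m/s, v = 9 m/s
Using W = (1/2)*m*(v^2 - v0^2)
v^2 = 9^2 = 81
v0^2 = 3^2 = 9
v^2 - v0^2 = 81 - 9 = 72
W = (1/2)*10*72 = 360 J

360 J


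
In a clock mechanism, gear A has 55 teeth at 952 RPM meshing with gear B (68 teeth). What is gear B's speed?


Given: N1 = 55 teeth, w1 = 952 RPM, N2 = 68 teeth
Using N1*w1 = N2*w2
w2 = N1*w1 / N2
w2 = 55*952 / 68
w2 = 52360 / 68
w2 = 770 RPM

770 RPM


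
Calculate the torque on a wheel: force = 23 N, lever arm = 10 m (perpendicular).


Given: F = 23 N, r = 10 m, angle = 90 deg (perpendicular)
Using tau = F * r * sin(90)
sin(90) = 1
tau = 23 * 10 * 1
tau = 230 Nm

230 Nm


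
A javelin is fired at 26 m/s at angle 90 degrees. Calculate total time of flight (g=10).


Given: v0 = 26 m/s, theta = 90 deg, g = 10 m/s^2
sin(90) = 1
Using T = 2*v0*sin(theta) / g
T = 2*26*1 / 10
T = 52 / 10
T = 26/5 s

26/5 s


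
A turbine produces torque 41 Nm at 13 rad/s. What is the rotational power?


Given: tau = 41 Nm, omega = 13 rad/s
Using P = tau * omega
P = 41 * 13
P = 533 W

533 W


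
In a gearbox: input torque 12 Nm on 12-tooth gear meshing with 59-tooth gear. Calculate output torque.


Given: N1 = 12, N2 = 59, T1 = 12 Nm
Using T2/T1 = N2/N1
T2 = T1 * N2 / N1
T2 = 12 * 59 / 12
T2 = 708 / 12
T2 = 59 Nm

59 Nm


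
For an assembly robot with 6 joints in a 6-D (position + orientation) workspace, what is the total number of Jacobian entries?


Given: task space dimension = 6, joints = 6
Jacobian is a 6 x 6 matrix
Total entries = rows * columns
Total = 6 * 6
Total = 36

36


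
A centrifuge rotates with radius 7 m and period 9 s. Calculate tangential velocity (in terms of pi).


Given: radius r = 7 m, period T = 9 s
Using v = 2*pi*r / T
v = 2*pi*7 / 9
v = 14*pi / 9
v = 14/9*pi m/s

14/9*pi m/s


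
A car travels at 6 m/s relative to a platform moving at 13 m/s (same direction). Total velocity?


Given: object velocity = 6 m/s, platform velocity = 13 m/s (same direction)
Using classical velocity addition: v_total = v_object + v_platform
v_total = 6 + 13
v_total = 19 m/s

19 m/s


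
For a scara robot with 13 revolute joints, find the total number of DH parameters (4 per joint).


Given: 13 joints, 4 DH parameters per joint (d, theta, a, alpha)
Total DH parameters = number_of_joints * 4
Total = 13 * 4
Total = 52

52


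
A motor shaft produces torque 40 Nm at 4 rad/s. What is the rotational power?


Given: tau = 40 Nm, omega = 4 rad/s
Using P = tau * omega
P = 40 * 4
P = 160 W

160 W


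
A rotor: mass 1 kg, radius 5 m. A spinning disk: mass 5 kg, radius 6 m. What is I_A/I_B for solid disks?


Given: M1=1 kg, R1=5 m, M2=5 kg, R2=6 m
For a disk: I = (1/2)*M*R^2, so I_A/I_B = (M1*R1^2)/(M2*R2^2)
M1*R1^2 = 1*25 = 25
M2*R2^2 = 5*36 = 180
I_A/I_B = 25/180 = 5/36

5/36


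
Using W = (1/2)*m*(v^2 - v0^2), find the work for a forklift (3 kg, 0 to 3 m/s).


Given: m = 3 kg, v0 = 0 m/s, v = 3 m/s
Using W = (1/2)*m*(v^2 - v0^2)
v^2 = 3^2 = 9
v0^2 = 0^2 = 0
v^2 - v0^2 = 9 - 0 = 9
W = (1/2)*3*9 = 27/2 J

27/2 J


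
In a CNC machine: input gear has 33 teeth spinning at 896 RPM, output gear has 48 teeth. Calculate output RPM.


Given: N1 = 33 teeth, w1 = 896 RPM, N2 = 48 teeth
Using N1*w1 = N2*w2
w2 = N1*w1 / N2
w2 = 33*896 / 48
w2 = 29568 / 48
w2 = 616 RPM

616 RPM


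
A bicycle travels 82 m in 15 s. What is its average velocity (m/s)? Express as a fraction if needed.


Given: distance d = 82 m, time t = 15 s
Using v = d / t
v = 82 / 15
v = 82/15 m/s

82/15 m/s


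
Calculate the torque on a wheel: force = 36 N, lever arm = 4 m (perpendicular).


Given: F = 36 N, r = 4 m, angle = 90 deg (perpendicular)
Using tau = F * r * sin(90)
sin(90) = 1
tau = 36 * 4 * 1
tau = 144 Nm

144 Nm


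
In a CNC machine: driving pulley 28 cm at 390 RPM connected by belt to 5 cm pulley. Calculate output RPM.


Given: D1 = 28 cm, w1 = 390 RPM, D2 = 5 cm
Using D1*w1 = D2*w2
w2 = D1*w1 / D2
w2 = 28*390 / 5
w2 = 10920 / 5
w2 = 2184 RPM

2184 RPM


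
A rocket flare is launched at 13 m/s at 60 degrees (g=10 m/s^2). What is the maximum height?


Given: v0 = 13 m/s, theta = 60 deg, g = 10 m/s^2
sin^2(60) = 3/4
Using H = v0^2 * sin^2(theta) / (2*g)
H = 13^2 * 3/4 / (2*10)
H = 169 * 3/4 / 20
H = 507/4 / 20
H = 507/80 m

507/80 m


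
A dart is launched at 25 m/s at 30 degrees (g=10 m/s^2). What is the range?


Given: v0 = 25 m/s, theta = 30 deg, g = 10 m/s^2
sin(2*30) = sin(60) = sqrt(3)/2
Using R = v0^2 * sin(2*theta) / g
R = 25^2 * (sqrt(3)/2) / 10
R = 625 * sqrt(3) / 20
R = 125/4*sqrt(3) m

125/4*sqrt(3) m


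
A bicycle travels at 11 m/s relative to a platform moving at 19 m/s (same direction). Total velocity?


Given: object velocity = 11 m/s, platform velocity = 19 m/s (same direction)
Using classical velocity addition: v_total = v_object + v_platform
v_total = 11 + 19
v_total = 30 m/s

30 m/s


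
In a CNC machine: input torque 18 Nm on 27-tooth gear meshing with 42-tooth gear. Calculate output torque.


Given: N1 = 27, N2 = 42, T1 = 18 Nm
Using T2/T1 = N2/N1
T2 = T1 * N2 / N1
T2 = 18 * 42 / 27
T2 = 756 / 27
T2 = 28 Nm

28 Nm


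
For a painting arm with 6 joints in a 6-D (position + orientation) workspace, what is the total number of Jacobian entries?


Given: task space dimension = 6, joints = 6
Jacobian is a 6 x 6 matrix
Total entries = rows * columns
Total = 6 * 6
Total = 36

36


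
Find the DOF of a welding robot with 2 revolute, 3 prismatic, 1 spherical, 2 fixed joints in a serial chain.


Given: serial robot with 2 revolute, 3 prismatic, 1 spherical, 2 fixed joints
DOF contribution per joint type: revolute=1, prismatic=1, spherical=3, fixed=0
DOF = 2*1 + 3*1 + 1*3 + 2*0
DOF = 8

8


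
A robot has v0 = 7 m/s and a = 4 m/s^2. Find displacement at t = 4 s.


Given: v0 = 7 m/s, a = 4 m/s^2, t = 4 s
Using s = v0*t + (1/2)*a*t^2
s = 7*4 + (1/2)*4*4^2
s = 28 + (1/2)*64
s = 28 + 32
s = 60

60 m


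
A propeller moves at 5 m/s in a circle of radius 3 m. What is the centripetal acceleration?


Given: v = 5 m/s, r = 3 m
Using a_c = v^2 / r
a_c = 5^2 / 3
a_c = 25 / 3
a_c = 25/3 m/s^2

25/3 m/s^2


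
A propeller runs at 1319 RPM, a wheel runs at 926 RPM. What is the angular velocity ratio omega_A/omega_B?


Given: RPM_A = 1319, RPM_B = 926
omega = 2*pi*RPM/60, so omega_A/omega_B = RPM_A / RPM_B
omega_A/omega_B = 1319 / 926
omega_A/omega_B = 1319/926

1319/926


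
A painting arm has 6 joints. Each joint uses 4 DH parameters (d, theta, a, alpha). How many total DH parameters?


Given: 6 joints, 4 DH parameters per joint (d, theta, a, alpha)
Total DH parameters = number_of_joints * 4
Total = 6 * 4
Total = 24

24


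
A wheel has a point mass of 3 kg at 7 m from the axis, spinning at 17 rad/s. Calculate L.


Given: m = 3 kg, r = 7 m, omega = 17 rad/s
For a point mass: I = m*r^2
I = 3*7^2 = 3*49 = 147
L = I*omega = 147*17
L = 2499 kg*m^2/s

2499 kg*m^2/s


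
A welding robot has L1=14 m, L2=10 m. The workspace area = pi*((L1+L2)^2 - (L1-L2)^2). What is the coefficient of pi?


Given: L1 = 14, L2 = 10
(L1+L2)^2 = (24)^2 = 576
(L1-L2)^2 = (4)^2 = 16
Difference = 576 - 16 = 560
This equals 4*L1*L2 = 4*14*10 = 560
Workspace area = 560*pi

560


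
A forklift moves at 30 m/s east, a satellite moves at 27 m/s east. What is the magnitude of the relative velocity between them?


Given: v_A = 30 m/s east, v_B = 27 m/s east
Both move in the same direction; relative speed = |v_A - v_B|
|30 - 27| = |3|
= 3 m/s

3 m/s


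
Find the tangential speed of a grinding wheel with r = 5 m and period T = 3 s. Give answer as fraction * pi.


Given: radius r = 5 m, period T = 3 s
Using v = 2*pi*r / T
v = 2*pi*5 / 3
v = 10*pi / 3
v = 10/3*pi m/s

10/3*pi m/s


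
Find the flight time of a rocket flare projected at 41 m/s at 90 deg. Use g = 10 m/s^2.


Given: v0 = 41 m/s, theta = 90 deg, g = 10 m/s^2
sin(90) = 1
Using T = 2*v0*sin(theta) / g
T = 2*41*1 / 10
T = 82 / 10
T = 41/5 s

41/5 s


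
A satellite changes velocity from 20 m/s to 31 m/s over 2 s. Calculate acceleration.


Given: initial velocity v0 = 20 m/s, final velocity v = 31 m/s, time t = 2 s
Using a = (v - v0) / t
a = (31 - 20) / 2
a = 11 / 2
a = 11/2 m/s^2

11/2 m/s^2


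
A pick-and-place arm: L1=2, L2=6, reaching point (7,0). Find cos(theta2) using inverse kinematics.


Given: L1 = 2, L2 = 6, target (x, y) = (7, 0)
Using cos(theta2) = (x^2 + y^2 - L1^2 - L2^2) / (2*L1*L2)
x^2 + y^2 = 7^2 + 0 = 49
L1^2 + L2^2 = 4 + 36 = 40
Numerator = 49 - 40 = 9
Denominator = 2*2*6 = 24
cos(theta2) = 9/24 = 3/8

3/8


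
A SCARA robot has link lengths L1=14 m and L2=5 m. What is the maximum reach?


Given: L1 = 14 m, L2 = 5 m
For a 2-link planar arm, max reach = L1 + L2 (fully extended)
Max reach = 14 + 5
Max reach = 19 m

19 m


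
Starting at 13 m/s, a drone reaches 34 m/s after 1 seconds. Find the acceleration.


Given: initial velocity v0 = 13 m/s, final velocity v = 34 m/s, time t = 1 s
Using a = (v - v0) / t
a = (34 - 13) / 1
a = 21 / 1
a = 21 m/s^2

21 m/s^2


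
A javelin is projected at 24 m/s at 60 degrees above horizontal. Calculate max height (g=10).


Given: v0 = 24 m/s, theta = 60 deg, g = 10 m/s^2
sin^2(60) = 3/4
Using H = v0^2 * sin^2(theta) / (2*g)
H = 24^2 * 3/4 / (2*10)
H = 576 * 3/4 / 20
H = 432 / 20
H = 108/5 m

108/5 m


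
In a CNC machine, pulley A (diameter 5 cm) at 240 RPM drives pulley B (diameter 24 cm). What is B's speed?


Given: D1 = 5 cm, w1 = 240 RPM, D2 = 24 cm
Using D1*w1 = D2*w2
w2 = D1*w1 / D2
w2 = 5*240 / 24
w2 = 1200 / 24
w2 = 50 RPM

50 RPM


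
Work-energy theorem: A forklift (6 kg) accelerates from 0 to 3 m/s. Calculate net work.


Given: m = 6 kg, v0 = 0 m/s, v = 3 m/s
Using W = (1/2)*m*(v^2 - v0^2)
v^2 = 3^2 = 9
v0^2 = 0^2 = 0
v^2 - v0^2 = 9 - 0 = 9
W = (1/2)*6*9 = 27 J

27 J


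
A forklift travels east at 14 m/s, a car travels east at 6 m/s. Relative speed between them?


Given: v_A = 14 m/s east, v_B = 6 m/s east
Both move in the same direction; relative speed = |v_A - v_B|
|14 - 6| = |8|
= 8 m/s

8 m/s


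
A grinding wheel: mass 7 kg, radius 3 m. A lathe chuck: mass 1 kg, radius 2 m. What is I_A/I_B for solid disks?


Given: M1=7 kg, R1=3 m, M2=1 kg, R2=2 m
For a disk: I = (1/2)*M*R^2, so I_A/I_B = (M1*R1^2)/(M2*R2^2)
M1*R1^2 = 7*9 = 63
M2*R2^2 = 1*4 = 4
I_A/I_B = 63/4 = 63/4

63/4


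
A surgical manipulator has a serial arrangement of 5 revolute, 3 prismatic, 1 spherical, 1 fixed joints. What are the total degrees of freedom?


Given: serial robot with 5 revolute, 3 prismatic, 1 spherical, 1 fixed joints
DOF contribution per joint type: revolute=1, prismatic=1, spherical=3, fixed=0
DOF = 5*1 + 3*1 + 1*3 + 1*0
DOF = 11

11


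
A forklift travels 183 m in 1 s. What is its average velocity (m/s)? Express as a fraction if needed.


Given: distance d = 183 m, time t = 1 s
Using v = d / t
v = 183 / 1
v = 183 m/s

183 m/s


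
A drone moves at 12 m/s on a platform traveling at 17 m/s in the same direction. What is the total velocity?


Given: object velocity = 12 m/s, platform velocity = 17 m/s (same direction)
Using classical velocity addition: v_total = v_object + v_platform
v_total = 12 + 17
v_total = 29 m/s

29 m/s


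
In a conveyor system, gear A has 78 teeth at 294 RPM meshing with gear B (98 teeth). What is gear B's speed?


Given: N1 = 78 teeth, w1 = 294 RPM, N2 = 98 teeth
Using N1*w1 = N2*w2
w2 = N1*w1 / N2
w2 = 78*294 / 98
w2 = 22932 / 98
w2 = 234 RPM

234 RPM


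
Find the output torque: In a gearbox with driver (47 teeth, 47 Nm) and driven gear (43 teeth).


Given: N1 = 47, N2 = 43, T1 = 47 Nm
Using T2/T1 = N2/N1
T2 = T1 * N2 / N1
T2 = 47 * 43 / 47
T2 = 2021 / 47
T2 = 43 Nm

43 Nm


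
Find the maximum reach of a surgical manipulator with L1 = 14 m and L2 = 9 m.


Given: L1 = 14 m, L2 = 9 m
For a 2-link planar arm, max reach = L1 + L2 (fully extended)
Max reach = 14 + 9
Max reach = 23 m

23 m


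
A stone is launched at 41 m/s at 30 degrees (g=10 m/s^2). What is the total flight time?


Given: v0 = 41 m/s, theta = 30 deg, g = 10 m/s^2
sin(30) = 1/2
Using T = 2*v0*sin(theta) / g
T = 2*41*1/2 / 10
T = 41 / 10
T = 41/10 s

41/10 s


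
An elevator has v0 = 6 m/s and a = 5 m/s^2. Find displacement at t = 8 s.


Given: v0 = 6 m/s, a = 5 m/s^2, t = 8 s
Using s = v0*t + (1/2)*a*t^2
s = 6*8 + (1/2)*5*8^2
s = 48 + (1/2)*320
s = 48 + 160
s = 208

208 m


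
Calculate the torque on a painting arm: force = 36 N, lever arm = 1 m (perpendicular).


Given: F = 36 N, r = 1 m, angle = 90 deg (perpendicular)
Using tau = F * r * sin(90)
sin(90) = 1
tau = 36 * 1 * 1
tau = 36 Nm

36 Nm


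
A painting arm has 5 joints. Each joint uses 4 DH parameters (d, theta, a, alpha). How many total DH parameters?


Given: 5 joints, 4 DH parameters per joint (d, theta, a, alpha)
Total DH parameters = number_of_joints * 4
Total = 5 * 4
Total = 20

20


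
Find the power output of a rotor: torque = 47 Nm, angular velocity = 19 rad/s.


Given: tau = 47 Nm, omega = 19 rad/s
Using P = tau * omega
P = 47 * 19
P = 893 W

893 W


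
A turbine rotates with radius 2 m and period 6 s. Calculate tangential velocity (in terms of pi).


Given: radius r = 2 m, period T = 6 s
Using v = 2*pi*r / T
v = 2*pi*2 / 6
v = 4*pi / 6
v = 2/3*pi m/s

2/3*pi m/s
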